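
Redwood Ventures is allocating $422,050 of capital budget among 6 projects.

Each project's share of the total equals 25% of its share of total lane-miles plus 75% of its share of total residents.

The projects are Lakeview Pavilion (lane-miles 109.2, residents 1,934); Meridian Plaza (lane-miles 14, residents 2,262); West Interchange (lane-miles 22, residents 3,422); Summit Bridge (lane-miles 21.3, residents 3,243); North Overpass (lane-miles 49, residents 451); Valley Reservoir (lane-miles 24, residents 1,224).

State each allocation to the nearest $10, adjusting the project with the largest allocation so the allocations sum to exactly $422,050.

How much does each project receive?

Lakeview Pavilion: $96,950; Meridian Plaza: $63,280; West Interchange: $96,100; Summit Bridge: $91,270; North Overpass: $32,970; Valley Reservoir: $41,480

Totals — lane-miles 239.5, residents 12,536.
Combined weights (25% lane-miles + 75% residents): Lakeview Pavilion 0.2297; Meridian Plaza 0.1499; West Interchange 0.2277; Summit Bridge 0.2163; North Overpass 0.0781; Valley Reservoir 0.0983.
Proportional shares: Lakeview Pavilion 96,942.45; Meridian Plaza 63,283.88; West Interchange 96,098.63; Summit Bridge 91,270.44; North Overpass 32,974.98; Valley Reservoir 41,479.62.
After rounding ($10): Lakeview Pavilion $96,940; Meridian Plaza $63,280; West Interchange $96,100; Summit Bridge $91,270; North Overpass $32,970; Valley Reservoir $41,480. Sum = $422,040.
Difference $422,050 − $422,040 = +$10 applied to largest allocation (Lakeview Pavilion): Lakeview Pavilion becomes $96,950.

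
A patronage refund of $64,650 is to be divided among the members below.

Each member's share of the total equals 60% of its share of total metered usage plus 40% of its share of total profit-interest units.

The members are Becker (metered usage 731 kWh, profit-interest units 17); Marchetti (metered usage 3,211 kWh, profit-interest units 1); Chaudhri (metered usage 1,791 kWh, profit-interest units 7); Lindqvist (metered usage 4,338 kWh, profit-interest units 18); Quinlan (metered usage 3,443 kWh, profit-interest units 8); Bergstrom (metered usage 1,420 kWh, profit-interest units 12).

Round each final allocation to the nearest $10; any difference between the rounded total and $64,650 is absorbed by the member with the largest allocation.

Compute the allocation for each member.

Totals — metered usage 14,934, profit-interest units 63.
Composite weights (60% metered usage + 40% profit-interest units): Becker 0.1373; Marchetti 0.1354; Chaudhri 0.1164; Lindqvist 0.2886; Quinlan 0.1891; Bergstrom 0.1332.
Pro-rata amounts: Becker 8,876.82; Marchetti 8,750.82; Chaudhri 7,525.33; Lindqvist 18,656.22; Quinlan 12,226.76; Bergstrom 8,614.06.
After rounding ($10): Becker $8,880; Marchetti $8,750; Chaudhri $7,530; Lindqvist $18,660; Quinlan $12,230; Bergstrom $8,610. Sum = $64,660.
Difference $64,650 − $64,660 = −$10 applied to largest allocation (Lindqvist): Lindqvist becomes $18,650.

Becker: $8,880 | Marchetti: $8,750 | Chaudhri: $7,530 | Lindqvist: $18,650 | Quinlan: $12,230 | Bergstrom: $8,610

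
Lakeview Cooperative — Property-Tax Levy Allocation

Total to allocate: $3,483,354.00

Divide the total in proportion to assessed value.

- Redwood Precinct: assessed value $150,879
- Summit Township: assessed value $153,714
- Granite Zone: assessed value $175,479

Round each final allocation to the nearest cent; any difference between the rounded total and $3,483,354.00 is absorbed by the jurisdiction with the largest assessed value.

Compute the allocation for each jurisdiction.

Redwood Precinct: $1,094,762.80 · Summit Township: $1,115,333.28 · Granite Zone: $1,273,257.92

Sum of assessed value: 150,879 + 153,714 + 175,479 = 480,072.
Proportional shares: Redwood Precinct 1,094,762.8026; Summit Township 1,115,333.2766; Granite Zone 1,273,257.9208.
After rounding (cent): Redwood Precinct $1,094,762.80; Summit Township $1,115,333.28; Granite Zone $1,273,257.92. Sum = $3,483,354.00.
Rounded total matches; no reconciliation needed.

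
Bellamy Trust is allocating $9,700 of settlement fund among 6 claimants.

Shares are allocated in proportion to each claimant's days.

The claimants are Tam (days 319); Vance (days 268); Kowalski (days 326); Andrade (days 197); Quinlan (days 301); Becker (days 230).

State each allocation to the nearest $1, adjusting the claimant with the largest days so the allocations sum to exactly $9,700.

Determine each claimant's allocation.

Tam: $1,886 · Vance: $1,584 · Kowalski: $1,927 · Andrade: $1,164 · Quinlan: $1,779 · Becker: $1,360

Total days = 319 + 268 + 326 + 197 + 301 + 230 = 1,641.
Raw shares: Tam 1,885.62; Vance 1,584.16; Kowalski 1,927.00; Andrade 1,164.47; Quinlan 1,779.22; Becker 1,359.54.
At nearest $1: Tam $1,886; Vance $1,584; Kowalski $1,927; Andrade $1,164; Quinlan $1,779; Becker $1,360. Sum = $9,700.
Rounded total matches; no reconciliation needed.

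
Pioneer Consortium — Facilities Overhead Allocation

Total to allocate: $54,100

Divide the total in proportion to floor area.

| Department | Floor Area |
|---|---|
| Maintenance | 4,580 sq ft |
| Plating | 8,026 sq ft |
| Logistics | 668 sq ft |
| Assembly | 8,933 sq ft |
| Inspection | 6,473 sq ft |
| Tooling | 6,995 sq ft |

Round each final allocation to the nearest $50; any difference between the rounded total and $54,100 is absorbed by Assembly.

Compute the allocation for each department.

Maintenance: $6,950; Plating: $12,150; Logistics: $1,000; Assembly: $13,600; Inspection: $9,800; Tooling: $10,600

Total floor area = 35,675.
Proportional shares: Maintenance 4,580/35,675 × $54,100 = 6,945.42; Plating 8,026/35,675 × $54,100 = 12,171.17; Logistics 668/35,675 × $54,100 = 1,013.00; Assembly 8,933/35,675 × $54,100 = 13,546.61; Inspection 6,473/35,675 × $54,100 = 9,816.10; Tooling 6,995/35,675 × $54,100 = 10,607.69.
At nearest $50: Maintenance $6,950; Plating $12,150; Logistics $1,000; Assembly $13,550; Inspection $9,800; Tooling $10,600. Sum = $54,050.
Difference $54,100 − $54,050 = +$50 applied to Assembly: Assembly becomes $13,600.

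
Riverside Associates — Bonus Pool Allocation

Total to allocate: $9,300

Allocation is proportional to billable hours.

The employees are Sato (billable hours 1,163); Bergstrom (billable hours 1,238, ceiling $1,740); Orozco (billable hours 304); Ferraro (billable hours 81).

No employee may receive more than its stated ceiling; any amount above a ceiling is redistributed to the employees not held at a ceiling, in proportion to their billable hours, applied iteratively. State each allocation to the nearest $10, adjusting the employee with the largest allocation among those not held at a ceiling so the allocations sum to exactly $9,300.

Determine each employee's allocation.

Billable hours total: 2,786.
Unconstrained shares: Sato 3,882.23; Bergstrom 4,132.59; Orozco 1,014.79; Ferraro 270.39.
Capped: Bergstrom ($1,740); remaining pool $7,560 reallocated over remaining billable hours 1,548.
Remaining shares: Sato 5,679.77 → $5,680; Orozco 1,484.65 → $1,480; Ferraro 395.58 → $400.

Sato: $5,680; Bergstrom: $1,740; Orozco: $1,480; Ferraro: $400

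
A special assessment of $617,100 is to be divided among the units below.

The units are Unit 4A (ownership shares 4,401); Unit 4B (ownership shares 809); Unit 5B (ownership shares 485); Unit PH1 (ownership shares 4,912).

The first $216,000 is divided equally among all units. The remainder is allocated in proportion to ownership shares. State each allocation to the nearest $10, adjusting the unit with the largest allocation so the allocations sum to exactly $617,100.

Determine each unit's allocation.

$216,000 shared equally gives $54,000 per unit.
Remainder $401,100 by ownership shares (total 10,607): Unit 4A 166,422.28 → $166,420; Unit 4B 30,592.05 → $30,590; Unit 5B 18,340.11 → $18,340; Unit PH1 185,745.56 → $185,750.
Totals: Unit 4A $54,000 + $166,420 = $220,420; Unit 4B $54,000 + $30,590 = $84,590; Unit 5B $54,000 + $18,340 = $72,340; Unit PH1 $54,000 + $185,750 = $239,750.

Unit 4A: $220,420; Unit 4B: $84,590; Unit 5B: $72,340; Unit PH1: $239,750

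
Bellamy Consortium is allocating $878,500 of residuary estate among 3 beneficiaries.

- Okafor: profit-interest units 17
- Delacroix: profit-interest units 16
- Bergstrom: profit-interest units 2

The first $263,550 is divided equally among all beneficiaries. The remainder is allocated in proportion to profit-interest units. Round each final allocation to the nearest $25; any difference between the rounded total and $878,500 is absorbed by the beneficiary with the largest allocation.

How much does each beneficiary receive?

$263,550 shared equally gives $87,850 per beneficiary.
Remainder $614,950 by profit-interest units (total 35): Okafor 298,690.00 → $298,700; Delacroix 281,120.00 → $281,125; Bergstrom 35,140.00 → $35,150.
Rounding difference −$25 on remainder applied to Okafor.
Totals: Okafor $87,850 + $298,675 = $386,525; Delacroix $87,850 + $281,125 = $368,975; Bergstrom $87,850 + $35,150 = $123,000.

Okafor: $386,525 | Delacroix: $368,975 | Bergstrom: $123,000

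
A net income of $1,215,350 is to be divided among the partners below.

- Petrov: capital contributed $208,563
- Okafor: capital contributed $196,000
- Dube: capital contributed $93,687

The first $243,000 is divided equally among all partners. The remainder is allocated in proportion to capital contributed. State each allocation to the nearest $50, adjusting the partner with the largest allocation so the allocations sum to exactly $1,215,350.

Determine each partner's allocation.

First tranche $243,000 split equally: $81,000 each.
Remainder $972,350 by capital contributed (total 498,250): Petrov 407,017.03 → $407,000; Okafor 382,499.95 → $382,500; Dube 182,833.02 → $182,850.
Totals: Petrov $81,000 + $407,000 = $488,000; Okafor $81,000 + $382,500 = $463,500; Dube $81,000 + $182,850 = $263,850.

Petrov: $488,000 | Okafor: $463,500 | Dube: $263,850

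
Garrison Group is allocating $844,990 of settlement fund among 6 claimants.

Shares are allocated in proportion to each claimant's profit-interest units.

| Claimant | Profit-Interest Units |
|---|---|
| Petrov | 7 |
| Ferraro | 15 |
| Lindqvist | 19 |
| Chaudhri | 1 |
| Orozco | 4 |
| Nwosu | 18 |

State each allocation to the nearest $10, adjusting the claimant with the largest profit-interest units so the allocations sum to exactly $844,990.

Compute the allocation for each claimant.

Total profit-interest units = 64.
Raw shares: Petrov 7/64 × $844,990 = 92,420.78; Ferraro 15/64 × $844,990 = 198,044.53; Lindqvist 19/64 × $844,990 = 250,856.41; Chaudhri 1/64 × $844,990 = 13,202.97; Orozco 4/64 × $844,990 = 52,811.88; Nwosu 18/64 × $844,990 = 237,653.44.
At nearest $10: Petrov $92,420; Ferraro $198,040; Lindqvist $250,860; Chaudhri $13,200; Orozco $52,810; Nwosu $237,650. Sum = $844,980.
Difference $844,990 − $844,980 = +$10 applied to largest profit-interest units (Lindqvist): Lindqvist becomes $250,870.

Petrov: $92,420 | Ferraro: $198,040 | Lindqvist: $250,870 | Chaudhri: $13,200 | Orozco: $52,810 | Nwosu: $237,650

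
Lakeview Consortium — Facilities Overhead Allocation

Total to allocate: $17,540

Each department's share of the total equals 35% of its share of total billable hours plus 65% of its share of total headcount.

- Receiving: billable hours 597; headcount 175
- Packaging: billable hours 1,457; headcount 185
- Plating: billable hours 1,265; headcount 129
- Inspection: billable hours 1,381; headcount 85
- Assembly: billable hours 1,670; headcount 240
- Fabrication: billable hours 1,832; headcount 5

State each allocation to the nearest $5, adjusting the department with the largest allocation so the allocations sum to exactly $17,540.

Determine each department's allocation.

Receiving: $2,885 · Packaging: $3,665 · Plating: $2,745 · Inspection: $2,215 · Assembly: $4,590 · Fabrication: $1,440

Billable hours total 8,202; headcount total 819.
Combined weights (35% billable hours + 65% headcount): Receiving 0.1644; Packaging 0.2090; Plating 0.1564; Inspection 0.1264; Assembly 0.2617; Fabrication 0.0821.
Pro-rata amounts: Receiving 2,882.95; Packaging 3,665.85; Plating 2,742.58; Inspection 2,216.90; Assembly 4,590.91; Fabrication 1,440.81.
After rounding ($5): Receiving $2,885; Packaging $3,665; Plating $2,745; Inspection $2,215; Assembly $4,590; Fabrication $1,440. Sum = $17,540.
Rounded total matches; no reconciliation needed.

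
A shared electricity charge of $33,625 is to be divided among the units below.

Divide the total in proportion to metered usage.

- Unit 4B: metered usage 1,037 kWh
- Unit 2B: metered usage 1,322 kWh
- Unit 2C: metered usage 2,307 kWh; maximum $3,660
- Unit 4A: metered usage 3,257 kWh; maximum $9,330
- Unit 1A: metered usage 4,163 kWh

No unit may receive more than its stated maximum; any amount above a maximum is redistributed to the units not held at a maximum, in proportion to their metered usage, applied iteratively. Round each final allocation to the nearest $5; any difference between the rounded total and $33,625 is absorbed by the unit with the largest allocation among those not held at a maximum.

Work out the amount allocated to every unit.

Unit 4B: $3,280; Unit 2B: $4,185; Unit 2C: $3,660; Unit 4A: $9,330; Unit 1A: $13,170

Total metered usage = 12,086.
Proportional shares (ignoring caps): Unit 4B 2,885.08; Unit 2B 3,678.00; Unit 2C 6,418.41; Unit 4A 9,061.45; Unit 1A 11,582.07.
Cap binds for Unit 2C ($3,660); remaining pool $29,965 reallocated over remaining metered usage 9,779.
Cap binds for Unit 4A ($9,330); remaining pool $20,635 reallocated over remaining metered usage 6,522.
Shares after redistribution: Unit 4B 3,280.97 → $3,280; Unit 2B 4,182.68 → $4,185; Unit 1A 13,171.34 → $13,170.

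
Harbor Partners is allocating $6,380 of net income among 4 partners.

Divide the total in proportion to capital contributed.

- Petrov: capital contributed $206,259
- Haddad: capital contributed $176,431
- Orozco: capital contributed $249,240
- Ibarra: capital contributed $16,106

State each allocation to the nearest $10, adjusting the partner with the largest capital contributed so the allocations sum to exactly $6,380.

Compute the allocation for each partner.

Petrov: $2,030; Haddad: $1,740; Orozco: $2,450; Ibarra: $160

Total capital contributed = 206,259 + 176,431 + 249,240 + 16,106 = 648,036.
Proportional shares: Petrov 2,030.65; Haddad 1,736.99; Orozco 2,453.80; Ibarra 158.57.
After rounding ($10): Petrov $2,030; Haddad $1,740; Orozco $2,450; Ibarra $160. Sum = $6,380.
No rounding difference to absorb.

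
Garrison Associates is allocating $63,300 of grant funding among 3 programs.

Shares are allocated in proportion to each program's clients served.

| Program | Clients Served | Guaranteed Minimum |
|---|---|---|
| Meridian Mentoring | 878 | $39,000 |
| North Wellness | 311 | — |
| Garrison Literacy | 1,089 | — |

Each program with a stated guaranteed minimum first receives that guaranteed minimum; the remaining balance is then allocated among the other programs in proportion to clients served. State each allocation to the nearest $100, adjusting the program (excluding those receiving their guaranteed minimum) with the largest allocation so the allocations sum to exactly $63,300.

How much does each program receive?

Minimums first: Meridian Mentoring $39,000. Balance $24,300.
Balance split over remaining clients served 1,400: North Wellness 5,398.07 → $5,400; Garrison Literacy 18,901.93 → $18,900.

Meridian Mentoring: $39,000 · North Wellness: $5,400 · Garrison Literacy: $18,900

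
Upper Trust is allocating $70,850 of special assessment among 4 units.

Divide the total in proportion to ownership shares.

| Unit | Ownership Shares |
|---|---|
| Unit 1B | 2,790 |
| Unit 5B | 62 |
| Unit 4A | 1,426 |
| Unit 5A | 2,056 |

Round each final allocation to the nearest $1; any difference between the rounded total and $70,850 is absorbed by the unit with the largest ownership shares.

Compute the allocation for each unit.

Sum of ownership shares: 6,334.
Proportional shares: Unit 1B 2,790/6,334 × $70,850 = 31,208.00; Unit 5B 62/6,334 × $70,850 = 693.51; Unit 4A 1,426/6,334 × $70,850 = 15,950.76; Unit 5A 2,056/6,334 × $70,850 = 22,997.73.
Rounded to nearest $1: Unit 1B $31,208; Unit 5B $694; Unit 4A $15,951; Unit 5A $22,998. Sum = $70,851.
Difference $70,850 − $70,851 = −$1 applied to largest ownership shares (Unit 1B): Unit 1B becomes $31,207.

Unit 1B: $31,207; Unit 5B: $694; Unit 4A: $15,951; Unit 5A: $22,998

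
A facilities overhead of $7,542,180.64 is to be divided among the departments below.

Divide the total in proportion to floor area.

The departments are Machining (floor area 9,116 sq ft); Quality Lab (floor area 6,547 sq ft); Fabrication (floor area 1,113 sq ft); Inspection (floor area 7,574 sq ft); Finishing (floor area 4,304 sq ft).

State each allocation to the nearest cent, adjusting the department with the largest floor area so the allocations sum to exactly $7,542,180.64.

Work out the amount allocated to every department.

Machining: $2,399,473.67; Quality Lab: $1,723,272.72; Fabrication: $292,959.00; Inspection: $1,993,595.18; Finishing: $1,132,880.07

Total floor area = 9,116 + 6,547 + 1,113 + 7,574 + 4,304 = 28,654.
Raw shares: Machining 2,399,473.6761; Quality Lab 1,723,272.7246; Fabrication 292,958.9953; Inspection 1,993,595.1758; Finishing 1,132,880.0682.
Rounded to nearest cent: Machining $2,399,473.68; Quality Lab $1,723,272.72; Fabrication $292,959.00; Inspection $1,993,595.18; Finishing $1,132,880.07. Sum = $7,542,180.65.
Difference $7,542,180.64 − $7,542,180.65 = −$0.01 applied to largest floor area (Machining): Machining becomes $2,399,473.67.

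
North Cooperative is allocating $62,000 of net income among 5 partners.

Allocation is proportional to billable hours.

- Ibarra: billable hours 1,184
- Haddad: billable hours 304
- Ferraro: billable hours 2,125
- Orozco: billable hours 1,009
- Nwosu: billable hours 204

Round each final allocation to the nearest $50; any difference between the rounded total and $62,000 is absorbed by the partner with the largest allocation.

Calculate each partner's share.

Ibarra: $15,200 · Haddad: $3,900 · Ferraro: $27,350 · Orozco: $12,950 · Nwosu: $2,600

Combined billable hours = 4,826.
Unrounded shares: Ibarra 1,184/4,826 × $62,000 = 15,210.94; Haddad 304/4,826 × $62,000 = 3,905.51; Ferraro 2,125/4,826 × $62,000 = 27,300.04; Orozco 1,009/4,826 × $62,000 = 12,962.70; Nwosu 204/4,826 × $62,000 = 2,620.80.
After rounding ($50): Ibarra $15,200; Haddad $3,900; Ferraro $27,300; Orozco $12,950; Nwosu $2,600. Sum = $61,950.
Difference $62,000 − $61,950 = +$50 applied to largest allocation (Ferraro): Ferraro becomes $27,350.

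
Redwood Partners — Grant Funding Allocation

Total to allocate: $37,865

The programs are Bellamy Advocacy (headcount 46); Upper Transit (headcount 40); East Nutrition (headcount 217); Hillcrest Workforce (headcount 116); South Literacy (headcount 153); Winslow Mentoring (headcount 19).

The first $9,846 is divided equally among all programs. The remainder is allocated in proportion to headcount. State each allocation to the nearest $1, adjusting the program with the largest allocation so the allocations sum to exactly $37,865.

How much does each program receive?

Bellamy Advocacy: $3,822 | Upper Transit: $3,537 | East Nutrition: $11,929 | Hillcrest Workforce: $7,140 | South Literacy: $8,895 | Winslow Mentoring: $2,542

$9,846 shared equally gives $1,641 per program.
Remainder $28,019 by headcount (total 591): Bellamy Advocacy 2,180.84 → $2,181; Upper Transit 1,896.38 → $1,896; East Nutrition 10,287.86 → $10,288; Hillcrest Workforce 5,499.499 → $5,499; South Literacy 7,253.65 → $7,254; Winslow Mentoring 900.78 → $901.
Totals: Bellamy Advocacy $1,641 + $2,181 = $3,822; Upper Transit $1,641 + $1,896 = $3,537; East Nutrition $1,641 + $10,288 = $11,929; Hillcrest Workforce $1,641 + $5,499 = $7,140; South Literacy $1,641 + $7,254 = $8,895; Winslow Mentoring $1,641 + $901 = $2,542.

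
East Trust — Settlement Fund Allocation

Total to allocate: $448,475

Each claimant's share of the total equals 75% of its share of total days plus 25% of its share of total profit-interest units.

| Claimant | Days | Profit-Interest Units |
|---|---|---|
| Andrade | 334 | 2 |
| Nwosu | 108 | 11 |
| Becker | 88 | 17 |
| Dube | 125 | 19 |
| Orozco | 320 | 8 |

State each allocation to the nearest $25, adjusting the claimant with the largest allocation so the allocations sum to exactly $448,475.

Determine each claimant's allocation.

Days total 975; profit-interest units total 57.
Blended shares (75% days + 25% profit-interest units): Andrade 0.2657; Nwosu 0.1313; Becker 0.1423; Dube 0.1795; Orozco 0.2812.
Proportional shares: Andrade 119,157.57; Nwosu 58,894.87; Becker 63,797.23; Dube 80,495.51; Orozco 126,129.81.
After rounding ($25): Andrade $119,150; Nwosu $58,900; Becker $63,800; Dube $80,500; Orozco $126,125. Sum = $448,475.
Sum already equals the total — no adjustment.

Andrade: $119,150; Nwosu: $58,900; Becker: $63,800; Dube: $80,500; Orozco: $126,125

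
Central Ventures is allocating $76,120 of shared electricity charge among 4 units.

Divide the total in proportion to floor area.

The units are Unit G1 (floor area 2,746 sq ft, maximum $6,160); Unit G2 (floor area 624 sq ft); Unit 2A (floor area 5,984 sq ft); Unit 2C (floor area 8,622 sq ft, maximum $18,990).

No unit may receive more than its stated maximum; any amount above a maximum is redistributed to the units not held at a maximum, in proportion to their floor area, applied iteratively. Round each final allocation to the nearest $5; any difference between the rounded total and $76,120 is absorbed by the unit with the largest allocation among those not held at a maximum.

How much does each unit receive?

Sum of floor area: 17,976.
Unconstrained shares: Unit G1 11,628.03; Unit G2 2,642.35; Unit 2A 25,339.46; Unit 2C 36,510.16.
Capped: Unit G1 ($6,160), Unit 2C ($18,990); remaining pool $50,970 reallocated over remaining floor area 6,608.
Shares after redistribution: Unit G2 4,813.15 → $4,815; Unit 2A 46,156.85 → $46,155.

Unit G1: $6,160 | Unit G2: $4,815 | Unit 2A: $46,155 | Unit 2C: $18,990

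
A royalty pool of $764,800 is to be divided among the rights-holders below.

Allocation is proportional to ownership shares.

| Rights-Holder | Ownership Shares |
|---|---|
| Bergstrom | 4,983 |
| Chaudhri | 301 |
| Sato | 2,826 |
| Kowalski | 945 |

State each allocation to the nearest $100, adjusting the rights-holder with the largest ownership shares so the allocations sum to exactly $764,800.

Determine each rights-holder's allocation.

Combined ownership shares = 4,983 + 301 + 2,826 + 945 = 9,055.
Raw shares: Bergstrom 420,872.27; Chaudhri 25,422.95; Sato 238,688.55; Kowalski 79,816.23.
Rounded to nearest $100: Bergstrom $420,900; Chaudhri $25,400; Sato $238,700; Kowalski $79,800. Sum = $764,800.
Sum already equals the total — no adjustment.

Bergstrom: $420,900; Chaudhri: $25,400; Sato: $238,700; Kowalski: $79,800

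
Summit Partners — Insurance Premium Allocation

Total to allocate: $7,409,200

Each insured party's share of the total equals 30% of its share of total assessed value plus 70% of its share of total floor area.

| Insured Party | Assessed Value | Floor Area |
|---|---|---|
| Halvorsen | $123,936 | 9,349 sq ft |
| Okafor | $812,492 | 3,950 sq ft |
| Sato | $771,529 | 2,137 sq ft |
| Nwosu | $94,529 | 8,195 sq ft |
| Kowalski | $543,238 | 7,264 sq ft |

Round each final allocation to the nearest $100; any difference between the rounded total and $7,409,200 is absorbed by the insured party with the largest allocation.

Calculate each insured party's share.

Assessed value total 2,345,724; floor area total 30,895.
Composite weights (30% assessed value + 70% floor area): Halvorsen 0.2277; Okafor 0.1934; Sato 0.1471; Nwosu 0.1978; Kowalski 0.2341.
Pro-rata amounts: Halvorsen 1,686,885.00; Okafor 1,432,999.59; Sato 1,089,829.93; Nwosu 1,465,293.95; Kowalski 1,734,191.53.
After rounding ($100): Halvorsen $1,686,900; Okafor $1,433,000; Sato $1,089,800; Nwosu $1,465,300; Kowalski $1,734,200. Sum = $7,409,200.
Rounded total matches; no reconciliation needed.

Halvorsen: $1,686,900 | Okafor: $1,433,000 | Sato: $1,089,800 | Nwosu: $1,465,300 | Kowalski: $1,734,200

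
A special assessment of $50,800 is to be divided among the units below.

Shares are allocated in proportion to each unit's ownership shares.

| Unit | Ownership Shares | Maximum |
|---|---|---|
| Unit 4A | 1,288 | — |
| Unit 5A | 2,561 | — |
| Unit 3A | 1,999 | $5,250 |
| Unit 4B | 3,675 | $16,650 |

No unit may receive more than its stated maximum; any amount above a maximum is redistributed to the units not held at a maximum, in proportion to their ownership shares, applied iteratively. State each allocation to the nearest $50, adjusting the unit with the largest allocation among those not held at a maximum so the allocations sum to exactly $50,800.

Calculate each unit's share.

Unit 4A: $9,650 · Unit 5A: $19,250 · Unit 3A: $5,250 · Unit 4B: $16,650

Ownership shares total: 9,523.
Unconstrained shares: Unit 4A 6,870.78; Unit 5A 13,661.54; Unit 3A 10,663.57; Unit 4B 19,604.12.
Held at cap: Unit 3A ($5,250), Unit 4B ($16,650); residual $28,900 reallocated over remaining ownership shares 3,849.
Remaining shares: Unit 4A 9,670.88 → $9,650; Unit 5A 19,229.12 → $19,250.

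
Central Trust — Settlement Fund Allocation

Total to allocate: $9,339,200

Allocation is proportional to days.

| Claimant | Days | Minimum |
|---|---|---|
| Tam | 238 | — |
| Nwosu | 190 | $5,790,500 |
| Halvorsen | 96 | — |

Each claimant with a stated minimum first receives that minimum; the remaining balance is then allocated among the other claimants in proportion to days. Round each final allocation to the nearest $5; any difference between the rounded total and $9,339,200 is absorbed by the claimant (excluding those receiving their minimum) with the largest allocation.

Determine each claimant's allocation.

Tam: $2,528,715 · Nwosu: $5,790,500 · Halvorsen: $1,019,985

Minimums first: Nwosu $5,790,500. Residual $3,548,700.
Residual split over remaining days 334: Tam 2,528,714.37 → $2,528,715; Halvorsen 1,019,985.63 → $1,019,985.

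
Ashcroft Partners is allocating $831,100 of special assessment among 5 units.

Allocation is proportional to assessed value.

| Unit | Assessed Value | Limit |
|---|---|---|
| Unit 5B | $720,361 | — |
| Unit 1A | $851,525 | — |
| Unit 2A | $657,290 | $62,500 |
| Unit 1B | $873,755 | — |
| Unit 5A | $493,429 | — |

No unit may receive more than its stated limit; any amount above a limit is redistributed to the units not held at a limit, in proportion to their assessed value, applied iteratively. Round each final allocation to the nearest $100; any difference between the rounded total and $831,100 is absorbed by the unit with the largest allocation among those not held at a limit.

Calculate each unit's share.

Unit 5B: $188,400; Unit 1A: $222,700; Unit 2A: $62,500; Unit 1B: $228,500; Unit 5A: $129,000

Assessed value total: 3,596,360.
Pro-rata shares before constraints: Unit 5B 166,471.66; Unit 1A 196,782.98; Unit 2A 151,896.28; Unit 1B 201,920.21; Unit 5A 114,028.86.
Cap binds for Unit 2A ($62,500); remaining pool $768,600 reallocated over remaining assessed value 2,939,070.
Redistributed shares: Unit 5B 188,382.54 → $188,400; Unit 1A 222,683.40 → $222,700; Unit 1B 228,496.80 → $228,500; Unit 5A 129,037.26 → $129,000.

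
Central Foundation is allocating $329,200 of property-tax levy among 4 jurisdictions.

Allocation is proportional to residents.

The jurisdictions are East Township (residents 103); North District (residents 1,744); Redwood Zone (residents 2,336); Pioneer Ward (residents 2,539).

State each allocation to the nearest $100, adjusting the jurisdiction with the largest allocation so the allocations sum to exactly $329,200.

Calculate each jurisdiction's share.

East Township: $5,000 | North District: $85,400 | Redwood Zone: $114,400 | Pioneer Ward: $124,400

Combined residents = 6,722.
Pro-rata amounts: East Township 103/6,722 × $329,200 = 5,044.27; North District 1,744/6,722 × $329,200 = 85,409.82; Redwood Zone 2,336/6,722 × $329,200 = 114,402.14; Pioneer Ward 2,539/6,722 × $329,200 = 124,343.77.
After rounding ($100): East Township $5,000; North District $85,400; Redwood Zone $114,400; Pioneer Ward $124,300. Sum = $329,100.
Difference $329,200 − $329,100 = +$100 applied to largest allocation (Pioneer Ward): Pioneer Ward becomes $124,400.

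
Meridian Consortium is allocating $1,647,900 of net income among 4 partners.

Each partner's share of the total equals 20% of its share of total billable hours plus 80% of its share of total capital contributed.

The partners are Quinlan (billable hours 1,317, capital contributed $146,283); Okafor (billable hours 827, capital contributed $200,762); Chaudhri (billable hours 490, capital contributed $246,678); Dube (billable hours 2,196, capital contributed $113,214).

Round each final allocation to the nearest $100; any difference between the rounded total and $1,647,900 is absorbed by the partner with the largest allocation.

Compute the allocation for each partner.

Quinlan: $362,700 · Okafor: $430,800 · Chaudhri: $493,400 · Dube: $361,000

Billable hours total 4,830; capital contributed total 706,937.
Blended shares (20% billable hours + 80% capital contributed): Quinlan 0.2201; Okafor 0.2614; Chaudhri 0.2994; Dube 0.2190.
Raw shares: Quinlan 362,660.32; Okafor 430,818.95; Chaudhri 493,449.12; Dube 360,971.60.
At nearest $100: Quinlan $362,700; Okafor $430,800; Chaudhri $493,400; Dube $361,000. Sum = $1,647,900.
Rounded total matches; no reconciliation needed.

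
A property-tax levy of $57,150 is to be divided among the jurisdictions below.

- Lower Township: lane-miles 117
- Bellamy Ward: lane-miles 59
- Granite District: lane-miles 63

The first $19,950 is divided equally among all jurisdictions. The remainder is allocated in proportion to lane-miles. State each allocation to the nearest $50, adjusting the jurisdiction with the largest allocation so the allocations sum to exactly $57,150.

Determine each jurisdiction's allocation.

$19,950 shared equally gives $6,650 per jurisdiction.
Remainder $37,200 by lane-miles (total 239): Lower Township 18,210.88 → $18,200; Bellamy Ward 9,183.26 → $9,200; Granite District 9,805.86 → $9,800.
Totals: Lower Township $6,650 + $18,200 = $24,850; Bellamy Ward $6,650 + $9,200 = $15,850; Granite District $6,650 + $9,800 = $16,450.

Lower Township: $24,850; Bellamy Ward: $15,850; Granite District: $16,450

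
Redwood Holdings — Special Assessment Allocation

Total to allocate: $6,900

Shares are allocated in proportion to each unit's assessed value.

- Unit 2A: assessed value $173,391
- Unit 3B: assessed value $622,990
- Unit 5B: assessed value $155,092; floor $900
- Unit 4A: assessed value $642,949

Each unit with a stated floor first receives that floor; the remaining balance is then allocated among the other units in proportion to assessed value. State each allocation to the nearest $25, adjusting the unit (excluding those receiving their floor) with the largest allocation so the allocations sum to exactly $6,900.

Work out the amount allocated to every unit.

Unit 2A: $725; Unit 3B: $2,600; Unit 5B: $900; Unit 4A: $2,675

Minimums first: Unit 5B $900. Remaining pool $6,000.
Remaining pool split over remaining assessed value 1,439,330: Unit 2A 722.80 → $725; Unit 3B 2,597.00 → $2,600; Unit 4A 2,680.20 → $2,675.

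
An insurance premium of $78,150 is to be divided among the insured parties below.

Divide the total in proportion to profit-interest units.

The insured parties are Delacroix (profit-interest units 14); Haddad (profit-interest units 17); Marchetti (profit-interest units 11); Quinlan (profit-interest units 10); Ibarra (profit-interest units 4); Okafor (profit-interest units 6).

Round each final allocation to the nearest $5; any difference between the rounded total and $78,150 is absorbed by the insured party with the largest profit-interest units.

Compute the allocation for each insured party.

Total profit-interest units = 14 + 17 + 11 + 10 + 4 + 6 = 62.
Pro-rata amounts: Delacroix 17,646.77; Haddad 21,428.23; Marchetti 13,865.32; Quinlan 12,604.84; Ibarra 5,041.94; Okafor 7,562.90.
Rounded to nearest $5: Delacroix $17,645; Haddad $21,430; Marchetti $13,865; Quinlan $12,605; Ibarra $5,040; Okafor $7,565. Sum = $78,150.
No rounding difference to absorb.

Delacroix: $17,645 · Haddad: $21,430 · Marchetti: $13,865 · Quinlan: $12,605 · Ibarra: $5,040 · Okafor: $7,565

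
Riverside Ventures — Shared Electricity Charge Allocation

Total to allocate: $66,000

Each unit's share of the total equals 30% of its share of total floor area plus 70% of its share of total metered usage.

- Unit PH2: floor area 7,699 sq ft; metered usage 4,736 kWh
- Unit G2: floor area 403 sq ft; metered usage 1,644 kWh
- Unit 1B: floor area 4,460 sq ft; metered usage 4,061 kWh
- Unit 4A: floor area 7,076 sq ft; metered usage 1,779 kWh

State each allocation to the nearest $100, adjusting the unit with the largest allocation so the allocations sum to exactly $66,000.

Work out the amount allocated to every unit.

Unit PH2: $25,600 · Unit G2: $6,600 · Unit 1B: $19,900 · Unit 4A: $13,900

Floor area total 19,638; metered usage total 12,220.
Combined weights (30% floor area + 70% metered usage): Unit PH2 0.3889; Unit G2 0.1003; Unit 1B 0.3008; Unit 4A 0.2100.
Pro-rata amounts: Unit PH2 25,667.85; Unit G2 6,621.77; Unit 1B 19,850.16; Unit 4A 13,860.22.
At nearest $100: Unit PH2 $25,700; Unit G2 $6,600; Unit 1B $19,900; Unit 4A $13,900. Sum = $66,100.
Difference $66,000 − $66,100 = −$100 applied to largest allocation (Unit PH2): Unit PH2 becomes $25,600.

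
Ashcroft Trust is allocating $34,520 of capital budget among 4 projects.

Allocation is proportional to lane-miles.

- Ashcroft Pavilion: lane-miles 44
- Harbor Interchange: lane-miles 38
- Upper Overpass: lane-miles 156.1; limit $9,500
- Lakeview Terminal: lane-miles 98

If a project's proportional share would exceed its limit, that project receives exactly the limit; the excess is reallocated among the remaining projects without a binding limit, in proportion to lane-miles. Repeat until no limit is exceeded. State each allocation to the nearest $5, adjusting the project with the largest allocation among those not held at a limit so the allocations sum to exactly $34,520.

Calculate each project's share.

Lane-miles total: 336.1.
Proportional shares (ignoring caps): Ashcroft Pavilion 4,519.13; Harbor Interchange 3,902.89; Upper Overpass 16,032.65; Lakeview Terminal 10,065.34.
Cap binds for Upper Overpass ($9,500); remaining pool $25,020 reallocated over remaining lane-miles 180.
Remaining shares: Ashcroft Pavilion 6,116.00 → $6,115; Harbor Interchange 5,282.00 → $5,280; Lakeview Terminal 13,622.00 → $13,620.
Rounding difference +$5 applied to Lakeview Terminal → $13,625.

Ashcroft Pavilion: $6,115 · Harbor Interchange: $5,280 · Upper Overpass: $9,500 · Lakeview Terminal: $13,625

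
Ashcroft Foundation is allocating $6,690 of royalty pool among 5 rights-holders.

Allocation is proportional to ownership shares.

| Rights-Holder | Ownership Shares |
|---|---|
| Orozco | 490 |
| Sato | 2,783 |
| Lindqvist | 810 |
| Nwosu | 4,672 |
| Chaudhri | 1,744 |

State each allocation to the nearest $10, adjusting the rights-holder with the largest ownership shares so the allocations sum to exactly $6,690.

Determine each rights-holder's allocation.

Orozco: $310 · Sato: $1,770 · Lindqvist: $520 · Nwosu: $2,980 · Chaudhri: $1,110

Ownership shares total: 490 + 2,783 + 810 + 4,672 + 1,744 = 10,499.
Unrounded shares: Orozco 312.23; Sato 1,773.34; Lindqvist 516.13; Nwosu 2,977.01; Chaudhri 1,111.28.
Rounded to nearest $10: Orozco $310; Sato $1,770; Lindqvist $520; Nwosu $2,980; Chaudhri $1,110. Sum = $6,690.
Sum already equals the total — no adjustment.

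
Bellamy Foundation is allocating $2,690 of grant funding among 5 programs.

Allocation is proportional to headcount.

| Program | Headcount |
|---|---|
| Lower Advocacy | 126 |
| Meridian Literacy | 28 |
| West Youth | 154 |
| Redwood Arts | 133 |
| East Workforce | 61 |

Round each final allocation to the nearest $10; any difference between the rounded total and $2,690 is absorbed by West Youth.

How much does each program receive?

Lower Advocacy: $680 | Meridian Literacy: $150 | West Youth: $820 | Redwood Arts: $710 | East Workforce: $330

Total headcount = 502.
Pro-rata amounts: Lower Advocacy 126/502 × $2,690 = 675.18; Meridian Literacy 28/502 × $2,690 = 150.04; West Youth 154/502 × $2,690 = 825.22; Redwood Arts 133/502 × $2,690 = 712.69; East Workforce 61/502 × $2,690 = 326.87.
After rounding ($10): Lower Advocacy $680; Meridian Literacy $150; West Youth $830; Redwood Arts $710; East Workforce $330. Sum = $2,700.
Difference $2,690 − $2,700 = −$10 applied to West Youth: West Youth becomes $820.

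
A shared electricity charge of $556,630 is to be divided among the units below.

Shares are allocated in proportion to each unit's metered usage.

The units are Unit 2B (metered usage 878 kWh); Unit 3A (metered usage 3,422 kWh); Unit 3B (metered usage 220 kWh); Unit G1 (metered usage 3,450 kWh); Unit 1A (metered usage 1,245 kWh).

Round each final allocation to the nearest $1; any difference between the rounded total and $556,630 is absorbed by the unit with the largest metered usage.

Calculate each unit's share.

Unit 2B: $53,035 | Unit 3A: $206,705 | Unit 3B: $13,289 | Unit G1: $208,397 | Unit 1A: $75,204

Metered usage total: 9,215.
Raw shares: Unit 2B 878/9,215 × $556,630 = 53,035.39; Unit 3A 3,422/9,215 × $556,630 = 206,705.14; Unit 3B 220/9,215 × $556,630 = 13,289.05; Unit G1 3,450/9,215 × $556,630 = 208,396.47; Unit 1A 1,245/9,215 × $556,630 = 75,203.94.
Rounded to nearest $1: Unit 2B $53,035; Unit 3A $206,705; Unit 3B $13,289; Unit G1 $208,396; Unit 1A $75,204. Sum = $556,629.
Difference $556,630 − $556,629 = +$1 applied to largest metered usage (Unit G1): Unit G1 becomes $208,397.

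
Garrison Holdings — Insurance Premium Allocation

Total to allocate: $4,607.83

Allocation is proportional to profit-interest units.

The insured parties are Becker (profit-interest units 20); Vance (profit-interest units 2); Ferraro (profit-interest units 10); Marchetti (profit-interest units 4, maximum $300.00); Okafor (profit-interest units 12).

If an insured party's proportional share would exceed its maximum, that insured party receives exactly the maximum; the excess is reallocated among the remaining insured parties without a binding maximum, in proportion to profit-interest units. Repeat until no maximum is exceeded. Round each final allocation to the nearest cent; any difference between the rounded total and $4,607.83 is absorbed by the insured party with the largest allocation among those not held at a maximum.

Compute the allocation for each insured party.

Sum of profit-interest units: 48.
Pro-rata shares before constraints: Becker 1,919.9292; Vance 191.9929; Ferraro 959.9646; Marchetti 383.9858; Okafor 1,151.9575.
Cap binds for Marchetti ($300.00); balance $4,307.83 reallocated over remaining profit-interest units 44.
Remaining shares: Becker 1,958.1045 → $1,958.10; Vance 195.8105 → $195.81; Ferraro 979.0523 → $979.05; Okafor 1,174.8627 → $1,174.86.
Rounding difference +$0.01 applied to Becker → $1,958.11.

Becker: $1,958.11; Vance: $195.81; Ferraro: $979.05; Marchetti: $300.00; Okafor: $1,174.86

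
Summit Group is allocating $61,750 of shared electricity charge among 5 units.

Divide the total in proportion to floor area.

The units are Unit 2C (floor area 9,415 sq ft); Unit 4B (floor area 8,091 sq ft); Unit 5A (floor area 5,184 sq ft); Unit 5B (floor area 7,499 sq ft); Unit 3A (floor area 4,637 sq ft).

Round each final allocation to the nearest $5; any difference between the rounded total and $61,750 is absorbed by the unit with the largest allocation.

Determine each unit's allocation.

Total floor area = 34,826.
Pro-rata amounts: Unit 2C 9,415/34,826 × $61,750 = 16,693.74; Unit 4B 8,091/34,826 × $61,750 = 14,346.16; Unit 5A 5,184/34,826 × $61,750 = 9,191.75; Unit 5B 7,499/34,826 × $61,750 = 13,296.48; Unit 3A 4,637/34,826 × $61,750 = 8,221.87.
Rounded to nearest $5: Unit 2C $16,695; Unit 4B $14,345; Unit 5A $9,190; Unit 5B $13,295; Unit 3A $8,220. Sum = $61,745.
Difference $61,750 − $61,745 = +$5 applied to largest allocation (Unit 2C): Unit 2C becomes $16,700.

Unit 2C: $16,700 | Unit 4B: $14,345 | Unit 5A: $9,190 | Unit 5B: $13,295 | Unit 3A: $8,220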